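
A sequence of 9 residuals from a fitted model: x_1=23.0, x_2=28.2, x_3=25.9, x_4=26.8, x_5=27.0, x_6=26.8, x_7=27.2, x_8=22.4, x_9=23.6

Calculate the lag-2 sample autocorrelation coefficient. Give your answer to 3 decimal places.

Mean x̄ = (23.0 + 28.2 + 25.9 + 26.8 + 27.0 + 26.8 + 27.2 + 22.4 + 23.6)/9 = 25.6556
Numerator Σ_{t=1}^{7}(x_t−x̄)(x_{t+2}−x̄) = -0.9228
Denominator Σ(x_t−x̄)² = 35.2222
r_2 = -0.9228 / 35.2222 = -0.026

-0.026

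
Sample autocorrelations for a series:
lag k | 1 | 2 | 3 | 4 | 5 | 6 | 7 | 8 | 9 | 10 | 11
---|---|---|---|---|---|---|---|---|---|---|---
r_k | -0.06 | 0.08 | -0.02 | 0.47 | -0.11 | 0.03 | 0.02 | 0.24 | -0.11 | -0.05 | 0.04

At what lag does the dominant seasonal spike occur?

4

The largest autocorrelation is r_4 = 0.47, with a weaker echo at lag 8 (0.24); the remaining lags stay at or below 0.08.
The dominant spike at lag 4 indicates a seasonal period of 4.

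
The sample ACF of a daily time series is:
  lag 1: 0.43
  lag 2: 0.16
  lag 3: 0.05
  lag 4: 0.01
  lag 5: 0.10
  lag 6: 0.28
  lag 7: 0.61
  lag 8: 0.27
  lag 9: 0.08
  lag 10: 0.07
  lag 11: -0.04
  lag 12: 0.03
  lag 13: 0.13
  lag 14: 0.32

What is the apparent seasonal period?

7

The largest autocorrelation is r_7 = 0.61; the remaining lags stay at or below 0.43. The elevated value at lag 1 (0.43), dropping to 0.16 at lag 2, reflects decaying short-term dependence rather than seasonality.
The dominant spike at lag 7 indicates a seasonal period of 7.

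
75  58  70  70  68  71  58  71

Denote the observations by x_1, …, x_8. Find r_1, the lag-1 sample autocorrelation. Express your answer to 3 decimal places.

Mean x̄ = (75 + 58 + 70 + 70 + 68 + 71 + 58 + 71)/8 = 67.6250
Deviations from mean: 7.3750, -9.6250, 2.3750, 2.3750, 0.3750, 3.3750, -9.6250, 3.3750
Numerator Σ_{t=1}^{7}(x_t−x̄)(x_{t+1}−x̄) = -151.0156
Denominator Σ(x_t−x̄)² = 273.8750
r_1 = -151.0156 / 273.8750 = -0.551

-0.551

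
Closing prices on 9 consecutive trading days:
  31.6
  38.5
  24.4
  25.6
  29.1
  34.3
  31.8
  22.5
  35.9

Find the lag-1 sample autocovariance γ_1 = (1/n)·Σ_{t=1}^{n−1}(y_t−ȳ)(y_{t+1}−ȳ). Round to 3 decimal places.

-6.432

Mean ȳ = (31.6 + 38.5 + 24.4 + 25.6 + 29.1 + 34.3 + 31.8 + 22.5 + 35.9)/9 = 30.4111
Σ_{t=1}^{8}(y_t−ȳ)(y_{t+1}−ȳ) = -57.8868
γ_1 = -57.8868 / 9 = -6.432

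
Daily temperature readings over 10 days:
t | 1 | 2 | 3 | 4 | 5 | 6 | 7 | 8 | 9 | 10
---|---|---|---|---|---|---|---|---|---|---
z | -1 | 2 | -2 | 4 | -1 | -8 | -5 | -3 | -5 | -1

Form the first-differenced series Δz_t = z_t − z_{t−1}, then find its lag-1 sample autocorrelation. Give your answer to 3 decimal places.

First differences Δz: 3, -4, 6, -5, -7, 3, 2, -2, 4
Mean of differences = 0.0000
Numerator Σ(Δz_t−Δz̄)(Δz_{t+1}−Δz̄) = -58.0000
Denominator Σ(Δz_t−Δz̄)² = 168.0000
r_1(Δz) = -58.0000 / 168.0000 = -0.345

-0.345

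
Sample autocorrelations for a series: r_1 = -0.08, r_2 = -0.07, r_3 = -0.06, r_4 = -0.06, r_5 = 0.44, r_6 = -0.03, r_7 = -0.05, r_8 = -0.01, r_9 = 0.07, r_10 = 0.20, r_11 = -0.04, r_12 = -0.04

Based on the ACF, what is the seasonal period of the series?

5

The largest autocorrelation is r_5 = 0.44, with a weaker echo at lag 10 (0.20); the remaining lags stay at or below 0.07.
The dominant spike at lag 5 indicates a seasonal period of 5.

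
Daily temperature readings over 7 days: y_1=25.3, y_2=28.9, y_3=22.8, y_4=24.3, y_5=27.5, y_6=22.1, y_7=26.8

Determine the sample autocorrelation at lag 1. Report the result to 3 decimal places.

-0.546

Mean ȳ = (25.3 + 28.9 + 22.8 + 24.3 + 27.5 + 22.1 + 26.8)/7 = 25.3857
Deviations from mean: -0.0857, 3.5143, -2.5857, -1.0857, 2.1143, -3.2857, 1.4143
Numerator Σ_{t=1}^{6}(y_t−ȳ)(y_{t+1}−ȳ) = -20.4702
Denominator Σ(y_t−ȳ)² = 37.4886
r_1 = -20.4702 / 37.4886 = -0.546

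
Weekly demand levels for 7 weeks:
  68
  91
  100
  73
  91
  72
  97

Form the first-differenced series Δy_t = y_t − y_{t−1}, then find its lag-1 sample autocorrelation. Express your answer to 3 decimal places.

First differences Δy: 23, 9, -27, 18, -19, 25
Mean of differences = 4.8333
Numerator Σ(Δy_t−Δȳ)(Δy_{t+1}−Δȳ) = -1270.5278
Denominator Σ(Δy_t−Δȳ)² = 2508.8333
r_1(Δy) = -1270.5278 / 2508.8333 = -0.506

-0.506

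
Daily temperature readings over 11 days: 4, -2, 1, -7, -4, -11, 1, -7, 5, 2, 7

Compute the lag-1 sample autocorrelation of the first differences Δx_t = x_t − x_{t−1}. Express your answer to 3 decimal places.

-0.752

First differences Δx: -6, 3, -8, 3, -7, 12, -8, 12, -3, 5
Mean of differences = 0.3000
Numerator Σ(Δx_t−Δx̄)(Δx_{t+1}−Δx̄) = -415.2900
Denominator Σ(Δx_t−Δx̄)² = 552.1000
r_1(Δx) = -415.2900 / 552.1000 = -0.752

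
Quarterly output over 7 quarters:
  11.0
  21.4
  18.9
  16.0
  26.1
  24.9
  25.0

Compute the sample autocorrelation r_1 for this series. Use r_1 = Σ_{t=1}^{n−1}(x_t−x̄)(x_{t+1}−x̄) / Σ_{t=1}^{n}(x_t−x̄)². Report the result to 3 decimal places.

Mean x̄ = (11.0 + 21.4 + 18.9 + 16.0 + 26.1 + 24.9 + 25.0)/7 = 20.4714
Σ(x_t−x̄)(x_{t+1}−x̄) = (-8.7949) + (-1.4592) + (7.0265) + (-25.1678) + (24.9265) + (20.0551) = 16.5863
Denominator Σ(x_t−x̄)² = 184.8343
r_1 = 16.5863 / 184.8343 = 0.090

0.090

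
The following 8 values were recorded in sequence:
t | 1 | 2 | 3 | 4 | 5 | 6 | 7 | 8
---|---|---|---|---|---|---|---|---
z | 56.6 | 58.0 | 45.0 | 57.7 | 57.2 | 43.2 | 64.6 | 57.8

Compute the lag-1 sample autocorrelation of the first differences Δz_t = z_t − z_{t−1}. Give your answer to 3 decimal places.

-0.609

First differences Δz: 1.4, -13.0, 12.7, -0.5, -14.0, 21.4, -6.8
Mean of differences = 0.1714
Numerator Σ(Δz_t−Δz̄)(Δz_{t+1}−Δz̄) = -628.9308
Denominator Σ(Δz_t−Δz̄)² = 1032.4943
r_1(Δz) = -628.9308 / 1032.4943 = -0.609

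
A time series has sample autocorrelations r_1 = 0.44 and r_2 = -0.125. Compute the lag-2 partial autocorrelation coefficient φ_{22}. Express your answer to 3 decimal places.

-0.395

φ_{22} = (r_2 − r_1²) / (1 − r_1²)
r_1² = (0.44)² = 0.1936
Numerator = -0.125 − 0.1936 = -0.3186; denominator = 1 − 0.1936 = 0.8064
φ_{22} = -0.3186 / 0.8064 = -0.395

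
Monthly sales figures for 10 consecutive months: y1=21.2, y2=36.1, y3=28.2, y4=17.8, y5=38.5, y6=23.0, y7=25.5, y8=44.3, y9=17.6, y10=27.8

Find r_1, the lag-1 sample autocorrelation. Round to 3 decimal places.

Mean ȳ = (21.2 + 36.1 + 28.2 + 17.8 + 38.5 + 23.0 + 25.5 + 44.3 + 17.6 + 27.8)/10 = 28.0000
Numerator Σ_{t=1}^{9}(y_t−ȳ)(y_{t+1}−ȳ) = -410.7900
Denominator Σ(y_t−ȳ)² = 731.3200
r_1 = -410.7900 / 731.3200 = -0.562

-0.562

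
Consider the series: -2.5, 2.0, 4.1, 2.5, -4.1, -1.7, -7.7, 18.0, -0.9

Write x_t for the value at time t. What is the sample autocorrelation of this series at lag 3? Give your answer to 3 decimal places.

-0.265

Mean x̄ = (-2.5 + 2.0 + 4.1 + 2.5 − 4.1 − 1.7 − 7.7 + 18.0 − 0.9)/9 = 1.0778
Numerator Σ_{t=1}^{6}(x_t−x̄)(x_{t+3}−x̄) = -112.8681
Denominator Σ(x_t−x̄)² = 426.6556
r_3 = -112.8681 / 426.6556 = -0.265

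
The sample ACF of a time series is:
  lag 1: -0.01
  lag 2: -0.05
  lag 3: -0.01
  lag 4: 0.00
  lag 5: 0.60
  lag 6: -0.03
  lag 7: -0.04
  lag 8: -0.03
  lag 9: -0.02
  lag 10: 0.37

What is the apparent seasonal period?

5

The largest autocorrelation is r_5 = 0.60, with a weaker echo at lag 10 (0.37); the remaining lags stay at or below 0.00.
The dominant spike at lag 5 indicates a seasonal period of 5.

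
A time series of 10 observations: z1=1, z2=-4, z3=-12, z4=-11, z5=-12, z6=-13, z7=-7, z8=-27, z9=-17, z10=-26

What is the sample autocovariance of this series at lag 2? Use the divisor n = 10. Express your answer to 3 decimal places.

Mean z̄ = (1 − 4 − 12 − 11 − 12 − 13 − 7 − 27 − 17 − 26)/10 = -12.8000
Σ_{t=1}^{8}(z_t−z̄)(z_{t+2}−z̄) = 197.7200
γ_2 = 197.7200 / 10 = 19.772

19.772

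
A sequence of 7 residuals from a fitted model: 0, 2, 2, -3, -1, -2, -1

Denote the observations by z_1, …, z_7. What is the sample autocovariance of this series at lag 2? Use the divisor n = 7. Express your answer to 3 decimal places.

-0.318

Mean z̄ = (0 + 2 + 2 − 3 − 1 − 2 − 1)/7 = -0.4286
Σ_{t=1}^{5}(z_t−z̄)(z_{t+2}−z̄) = -2.2245
γ_2 = -2.2245 / 7 = -0.318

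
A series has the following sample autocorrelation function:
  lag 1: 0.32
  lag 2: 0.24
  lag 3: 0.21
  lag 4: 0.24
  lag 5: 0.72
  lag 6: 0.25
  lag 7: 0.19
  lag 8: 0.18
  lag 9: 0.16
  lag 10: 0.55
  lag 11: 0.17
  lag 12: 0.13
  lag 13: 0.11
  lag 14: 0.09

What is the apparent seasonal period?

The largest autocorrelation is r_5 = 0.72, with a weaker echo at lag 10 (0.55); the remaining lags stay at or below 0.32. The elevated value at lag 1 (0.32), dropping to 0.24 at lag 2, reflects decaying short-term dependence rather than seasonality.
The dominant spike at lag 5 indicates a seasonal period of 5.

5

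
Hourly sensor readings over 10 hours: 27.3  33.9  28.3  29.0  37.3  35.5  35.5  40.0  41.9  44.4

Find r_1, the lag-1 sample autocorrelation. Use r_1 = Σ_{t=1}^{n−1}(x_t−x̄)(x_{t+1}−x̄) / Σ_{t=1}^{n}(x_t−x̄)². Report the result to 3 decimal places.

Mean x̄ = (27.3 + 33.9 + 28.3 + 29.0 + 37.3 + 35.5 + 35.5 + 40.0 + 41.9 + 44.4)/10 = 35.3100
Numerator Σ_{t=1}^{9}(x_t−x̄)(x_{t+1}−x̄) = 144.9699
Denominator Σ(x_t−x̄)² = 307.1890
r_1 = 144.9699 / 307.1890 = 0.472

0.472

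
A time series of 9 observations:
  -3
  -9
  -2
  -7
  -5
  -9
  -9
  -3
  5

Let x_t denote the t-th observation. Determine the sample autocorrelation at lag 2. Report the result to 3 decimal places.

Mean x̄ = (-3 − 9 − 2 − 7 − 5 − 9 − 9 − 3 + 5)/9 = -4.6667
Σ(x_t−x̄)(x_{t+2}−x̄) = (4.4444) + (10.1111) + (-0.8889) + (10.1111) + (1.4444) + (-7.2222) + (-41.8889) = -23.8889
Denominator Σ(x_t−x̄)² = 168.0000
r_2 = -23.8889 / 168.0000 = -0.142

-0.142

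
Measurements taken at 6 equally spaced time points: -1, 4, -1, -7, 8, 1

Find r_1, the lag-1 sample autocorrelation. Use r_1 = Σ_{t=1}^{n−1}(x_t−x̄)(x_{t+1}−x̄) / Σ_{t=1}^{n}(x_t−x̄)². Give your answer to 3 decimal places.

-0.403

Mean x̄ = (-1 + 4 − 1 − 7 + 8 + 1)/6 = 0.6667
Deviations from mean: -1.6667, 3.3333, -1.6667, -7.6667, 7.3333, 0.3333
Σ(x_t−x̄)(x_{t+1}−x̄) = (-5.5556) + (-5.5556) + (12.7778) + (-56.2222) + (2.4444) = -52.1111
Denominator Σ(x_t−x̄)² = 129.3333
r_1 = -52.1111 / 129.3333 = -0.403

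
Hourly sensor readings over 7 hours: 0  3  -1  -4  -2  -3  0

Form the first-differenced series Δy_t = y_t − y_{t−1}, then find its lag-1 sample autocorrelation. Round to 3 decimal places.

First differences Δy: 3, -4, -3, 2, -1, 3
Mean of differences = 0.0000
Numerator Σ(Δy_t−Δȳ)(Δy_{t+1}−Δȳ) = -11.0000
Denominator Σ(Δy_t−Δȳ)² = 48.0000
r_1(Δy) = -11.0000 / 48.0000 = -0.229

-0.229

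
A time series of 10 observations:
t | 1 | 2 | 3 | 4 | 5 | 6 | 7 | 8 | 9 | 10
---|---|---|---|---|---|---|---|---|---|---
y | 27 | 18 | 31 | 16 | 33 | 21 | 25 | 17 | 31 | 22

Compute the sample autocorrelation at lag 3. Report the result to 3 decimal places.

-0.550

Mean ȳ = (27 + 18 + 31 + 16 + 33 + 21 + 25 + 17 + 31 + 22)/10 = 24.1000
Σ(y_t−ȳ)(y_{t+3}−ȳ) = (-23.4900) + (-54.2900) + (-21.3900) + (-7.2900) + (-63.1900) + (-21.3900) + (-1.8900) = -192.9300
Denominator Σ(y_t−ȳ)² = 350.9000
r_3 = -192.9300 / 350.9000 = -0.550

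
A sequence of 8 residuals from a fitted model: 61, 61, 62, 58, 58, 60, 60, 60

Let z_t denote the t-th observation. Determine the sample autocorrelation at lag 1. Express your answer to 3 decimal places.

0.214

Mean z̄ = (61 + 61 + 62 + 58 + 58 + 60 + 60 + 60)/8 = 60.0000
Deviations from mean: 1.0000, 1.0000, 2.0000, -2.0000, -2.0000, 0.0000, 0.0000, 0.0000
Numerator Σ_{t=1}^{7}(z_t−z̄)(z_{t+1}−z̄) = 3.0000
Denominator Σ(z_t−z̄)² = 14.0000
r_1 = 3.0000 / 14.0000 = 0.214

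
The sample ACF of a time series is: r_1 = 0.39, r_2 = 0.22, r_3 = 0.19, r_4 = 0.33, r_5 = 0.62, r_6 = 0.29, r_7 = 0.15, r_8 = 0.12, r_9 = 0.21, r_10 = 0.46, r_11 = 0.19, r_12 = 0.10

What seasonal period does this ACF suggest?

5

The largest autocorrelation is r_5 = 0.62, with a weaker echo at lag 10 (0.46); the remaining lags stay at or below 0.39. The elevated value at lag 1 (0.39), dropping to 0.22 at lag 2, reflects decaying short-term dependence rather than seasonality.
The dominant spike at lag 5 indicates a seasonal period of 5.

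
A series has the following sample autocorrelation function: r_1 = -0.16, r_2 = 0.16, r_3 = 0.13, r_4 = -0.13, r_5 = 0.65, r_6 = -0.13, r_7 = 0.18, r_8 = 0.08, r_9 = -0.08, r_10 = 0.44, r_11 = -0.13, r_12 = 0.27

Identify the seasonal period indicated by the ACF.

The largest autocorrelation is r_5 = 0.65, with a weaker echo at lag 10 (0.44); the remaining lags stay at or below 0.27.
The dominant spike at lag 5 indicates a seasonal period of 5.

5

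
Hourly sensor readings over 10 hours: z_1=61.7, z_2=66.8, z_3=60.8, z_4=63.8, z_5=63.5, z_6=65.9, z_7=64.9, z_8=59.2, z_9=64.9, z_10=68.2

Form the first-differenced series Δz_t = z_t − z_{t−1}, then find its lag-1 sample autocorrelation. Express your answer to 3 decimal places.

First differences Δz: 5.1, -6.0, 3.0, -0.3, 2.4, -1.0, -5.7, 5.7, 3.3
Mean of differences = 0.7222
Numerator Σ(Δz_t−Δz̄)(Δz_{t+1}−Δz̄) = -59.7494
Denominator Σ(Δz_t−Δz̄)² = 149.0356
r_1(Δz) = -59.7494 / 149.0356 = -0.401

-0.401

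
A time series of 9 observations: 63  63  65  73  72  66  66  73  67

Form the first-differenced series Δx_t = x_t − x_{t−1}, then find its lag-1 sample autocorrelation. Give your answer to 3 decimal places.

-0.177

First differences Δx: 0, 2, 8, -1, -6, 0, 7, -6
Mean of differences = 0.5000
Numerator Σ(Δx_t−Δx̄)(Δx_{t+1}−Δx̄) = -33.2500
Denominator Σ(Δx_t−Δx̄)² = 188.0000
r_1(Δx) = -33.2500 / 188.0000 = -0.177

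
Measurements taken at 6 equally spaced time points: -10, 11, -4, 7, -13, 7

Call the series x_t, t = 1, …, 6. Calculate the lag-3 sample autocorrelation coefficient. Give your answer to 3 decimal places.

Mean x̄ = (-10 + 11 − 4 + 7 − 13 + 7)/6 = -0.3333
Σ(x_t−x̄)(x_{t+3}−x̄) = (-70.8889) + (-143.5556) + (-26.8889) = -241.3333
Denominator Σ(x_t−x̄)² = 503.3333
r_3 = -241.3333 / 503.3333 = -0.479

-0.479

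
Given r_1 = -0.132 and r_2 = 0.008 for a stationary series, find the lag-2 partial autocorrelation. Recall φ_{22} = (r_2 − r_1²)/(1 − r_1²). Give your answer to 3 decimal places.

-0.010

φ_{22} = (r_2 − r_1²) / (1 − r_1²)
r_1² = (-0.132)² = 0.017424
Numerator = 0.008 − 0.0174 = -0.0094; denominator = 1 − 0.0174 = 0.9826
φ_{22} = -0.0094 / 0.9826 = -0.010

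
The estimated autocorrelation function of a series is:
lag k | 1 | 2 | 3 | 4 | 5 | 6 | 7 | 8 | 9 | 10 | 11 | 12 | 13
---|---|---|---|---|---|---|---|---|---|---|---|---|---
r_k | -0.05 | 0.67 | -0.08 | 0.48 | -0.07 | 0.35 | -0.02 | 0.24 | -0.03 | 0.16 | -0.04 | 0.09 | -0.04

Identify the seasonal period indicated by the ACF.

2

The largest autocorrelation is r_2 = 0.67, with weaker echoes at lags 4 (0.48), 6 (0.35), 8 (0.24) and 10 (0.16); the remaining lags stay at or below 0.09.
The dominant spike at lag 2 indicates a seasonal period of 2.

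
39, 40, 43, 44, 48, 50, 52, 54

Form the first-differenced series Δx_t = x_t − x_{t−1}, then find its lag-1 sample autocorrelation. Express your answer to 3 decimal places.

First differences Δx: 1, 3, 1, 4, 2, 2, 2
Mean of differences = 2.1429
Numerator Σ(Δx_t−Δx̄)(Δx_{t+1}−Δx̄) = -4.3061
Denominator Σ(Δx_t−Δx̄)² = 6.8571
r_1(Δx) = -4.3061 / 6.8571 = -0.628

-0.628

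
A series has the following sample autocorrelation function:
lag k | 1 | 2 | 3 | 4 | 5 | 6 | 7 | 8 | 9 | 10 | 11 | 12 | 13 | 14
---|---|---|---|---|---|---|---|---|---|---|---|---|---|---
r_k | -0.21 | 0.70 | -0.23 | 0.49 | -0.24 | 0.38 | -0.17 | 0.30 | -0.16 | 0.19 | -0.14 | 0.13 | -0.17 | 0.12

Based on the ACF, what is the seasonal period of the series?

2

The largest autocorrelation is r_2 = 0.70, with weaker echoes at lags 4 (0.49), 6 (0.38), 8 (0.30) and 10 (0.19); the remaining lags stay at or below 0.13.
The dominant spike at lag 2 indicates a seasonal period of 2.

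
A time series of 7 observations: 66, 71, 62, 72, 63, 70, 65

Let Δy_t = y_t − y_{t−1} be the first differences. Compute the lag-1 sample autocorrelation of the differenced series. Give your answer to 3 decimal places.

First differences Δy: 5, -9, 10, -9, 7, -5
Mean of differences = -0.1667
Numerator Σ(Δy_t−Δȳ)(Δy_{t+1}−Δȳ) = -323.1944
Denominator Σ(Δy_t−Δȳ)² = 360.8333
r_1(Δy) = -323.1944 / 360.8333 = -0.896

-0.896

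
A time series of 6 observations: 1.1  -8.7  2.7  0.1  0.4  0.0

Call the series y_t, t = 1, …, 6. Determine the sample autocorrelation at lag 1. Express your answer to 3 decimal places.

Mean ȳ = (1.1 − 8.7 + 2.7 + 0.1 + 0.4 + 0.0)/6 = -0.7333
Σ(y_t−ȳ)(y_{t+1}−ȳ) = (-14.6056) + (-27.3522) + (2.8611) + (0.9444) + (0.8311) = -37.3211
Denominator Σ(y_t−ȳ)² = 81.1333
r_1 = -37.3211 / 81.1333 = -0.460

-0.460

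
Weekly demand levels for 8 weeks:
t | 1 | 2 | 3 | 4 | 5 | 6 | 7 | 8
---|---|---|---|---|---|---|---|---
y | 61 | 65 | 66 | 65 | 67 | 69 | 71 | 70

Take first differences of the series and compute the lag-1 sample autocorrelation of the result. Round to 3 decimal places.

First differences Δy: 4, 1, -1, 2, 2, 2, -1
Mean of differences = 1.2857
Numerator Σ(Δy_t−Δȳ)(Δy_{t+1}−Δȳ) = -2.3673
Denominator Σ(Δy_t−Δȳ)² = 19.4286
r_1(Δy) = -2.3673 / 19.4286 = -0.122

-0.122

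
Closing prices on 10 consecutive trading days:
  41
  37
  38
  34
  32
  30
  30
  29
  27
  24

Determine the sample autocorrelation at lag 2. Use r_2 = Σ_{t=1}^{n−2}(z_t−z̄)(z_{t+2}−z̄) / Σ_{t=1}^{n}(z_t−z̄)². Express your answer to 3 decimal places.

Mean z̄ = (41 + 37 + 38 + 34 + 32 + 30 + 30 + 29 + 27 + 24)/10 = 32.2000
Numerator Σ_{t=1}^{8}(z_t−z̄)(z_{t+2}−z̄) = 99.7200
Denominator Σ(z_t−z̄)² = 251.6000
r_2 = 99.7200 / 251.6000 = 0.396

0.396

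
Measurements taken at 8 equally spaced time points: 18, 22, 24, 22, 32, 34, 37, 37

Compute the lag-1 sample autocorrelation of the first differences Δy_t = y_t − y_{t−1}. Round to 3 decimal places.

First differences Δy: 4, 2, -2, 10, 2, 3, 0
Mean of differences = 2.7143
Numerator Σ(Δy_t−Δȳ)(Δy_{t+1}−Δȳ) = -38.0816
Denominator Σ(Δy_t−Δȳ)² = 85.4286
r_1(Δy) = -38.0816 / 85.4286 = -0.446

-0.446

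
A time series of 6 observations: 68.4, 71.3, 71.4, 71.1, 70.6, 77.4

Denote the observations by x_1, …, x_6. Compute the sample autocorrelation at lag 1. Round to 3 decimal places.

Mean x̄ = (68.4 + 71.3 + 71.4 + 71.1 + 70.6 + 77.4)/6 = 71.7000
Deviations from mean: -3.3000, -0.4000, -0.3000, -0.6000, -1.1000, 5.7000
Σ(x_t−x̄)(x_{t+1}−x̄) = (1.3200) + (0.1200) + (0.1800) + (0.6600) + (-6.2700) = -3.9900
Denominator Σ(x_t−x̄)² = 45.2000
r_1 = -3.9900 / 45.2000 = -0.088

-0.088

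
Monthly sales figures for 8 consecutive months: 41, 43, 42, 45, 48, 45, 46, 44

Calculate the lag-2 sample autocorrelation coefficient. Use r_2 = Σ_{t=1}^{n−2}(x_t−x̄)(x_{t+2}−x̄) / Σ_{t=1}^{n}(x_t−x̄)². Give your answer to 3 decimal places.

0.137

Mean x̄ = (41 + 43 + 42 + 45 + 48 + 45 + 46 + 44)/8 = 44.2500
Deviations from mean: -3.2500, -1.2500, -2.2500, 0.7500, 3.7500, 0.7500, 1.7500, -0.2500
Σ(x_t−x̄)(x_{t+2}−x̄) = (7.3125) + (-0.9375) + (-8.4375) + (0.5625) + (6.5625) + (-0.1875) = 4.8750
Denominator Σ(x_t−x̄)² = 35.5000
r_2 = 4.8750 / 35.5000 = 0.137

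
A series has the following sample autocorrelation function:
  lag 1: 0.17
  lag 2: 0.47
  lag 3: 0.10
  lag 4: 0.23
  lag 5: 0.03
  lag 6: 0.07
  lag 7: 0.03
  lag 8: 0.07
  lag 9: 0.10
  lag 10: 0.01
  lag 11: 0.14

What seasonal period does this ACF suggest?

2

The largest autocorrelation is r_2 = 0.47, with a weaker echo at lag 4 (0.23); the remaining lags stay at or below 0.17.
The dominant spike at lag 2 indicates a seasonal period of 2.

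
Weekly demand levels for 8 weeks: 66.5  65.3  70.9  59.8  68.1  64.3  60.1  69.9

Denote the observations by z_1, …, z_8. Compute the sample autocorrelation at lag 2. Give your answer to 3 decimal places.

Mean z̄ = (66.5 + 65.3 + 70.9 + 59.8 + 68.1 + 64.3 + 60.1 + 69.9)/8 = 65.6125
Σ(z_t−z̄)(z_{t+2}−z̄) = (4.6927) + (1.8164) + (13.1527) + (7.6289) + (-13.7123) + (-5.6273) = 7.9509
Denominator Σ(z_t−z̄)² = 119.3088
r_2 = 7.9509 / 119.3088 = 0.067

0.067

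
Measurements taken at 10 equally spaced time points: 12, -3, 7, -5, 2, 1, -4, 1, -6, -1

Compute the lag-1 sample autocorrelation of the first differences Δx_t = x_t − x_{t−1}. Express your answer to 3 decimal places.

First differences Δx: -15, 10, -12, 7, -1, -5, 5, -7, 5
Mean of differences = -1.4444
Numerator Σ(Δx_t−Δx̄)(Δx_{t+1}−Δx̄) = -457.4198
Denominator Σ(Δx_t−Δx̄)² = 624.2222
r_1(Δx) = -457.4198 / 624.2222 = -0.733

-0.733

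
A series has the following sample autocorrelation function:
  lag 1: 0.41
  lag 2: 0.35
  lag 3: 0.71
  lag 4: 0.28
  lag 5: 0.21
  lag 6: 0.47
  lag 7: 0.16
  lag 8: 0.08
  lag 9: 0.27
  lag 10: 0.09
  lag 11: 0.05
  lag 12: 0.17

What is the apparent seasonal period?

3

The largest autocorrelation is r_3 = 0.71, with a weaker echo at lag 6 (0.47); the remaining lags stay at or below 0.41. The elevated value at lag 1 (0.41), dropping to 0.35 at lag 2, reflects decaying short-term dependence rather than seasonality.
The dominant spike at lag 3 indicates a seasonal period of 3.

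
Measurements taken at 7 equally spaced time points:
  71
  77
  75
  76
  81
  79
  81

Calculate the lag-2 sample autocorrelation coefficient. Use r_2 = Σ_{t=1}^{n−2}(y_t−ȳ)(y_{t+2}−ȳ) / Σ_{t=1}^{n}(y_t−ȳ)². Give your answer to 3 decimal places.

Mean ȳ = (71 + 77 + 75 + 76 + 81 + 79 + 81)/7 = 77.1429
Σ(y_t−ȳ)(y_{t+2}−ȳ) = (13.1633) + (0.1633) + (-8.2653) + (-2.1224) + (14.8776) = 17.8163
Denominator Σ(y_t−ȳ)² = 76.8571
r_2 = 17.8163 / 76.8571 = 0.232

0.232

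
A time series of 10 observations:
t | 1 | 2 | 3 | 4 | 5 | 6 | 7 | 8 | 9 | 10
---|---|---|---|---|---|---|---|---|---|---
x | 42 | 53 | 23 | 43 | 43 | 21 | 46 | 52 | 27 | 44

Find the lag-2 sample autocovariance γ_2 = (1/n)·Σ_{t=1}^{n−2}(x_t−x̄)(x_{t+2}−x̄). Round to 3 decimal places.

Mean x̄ = (42 + 53 + 23 + 43 + 43 + 21 + 46 + 52 + 27 + 44)/10 = 39.4000
Σ_{t=1}^{8}(x_t−x̄)(x_{t+2}−x̄) = -350.9200
γ_2 = -350.9200 / 10 = -35.092

-35.092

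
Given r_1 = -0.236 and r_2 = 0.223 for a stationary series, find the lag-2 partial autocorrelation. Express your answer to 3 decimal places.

φ_{22} = (r_2 − r_1²) / (1 − r_1²)
r_1² = (-0.236)² = 0.055696
Numerator = 0.223 − 0.0557 = 0.1673; denominator = 1 − 0.0557 = 0.9443
φ_{22} = 0.1673 / 0.9443 = 0.177

0.177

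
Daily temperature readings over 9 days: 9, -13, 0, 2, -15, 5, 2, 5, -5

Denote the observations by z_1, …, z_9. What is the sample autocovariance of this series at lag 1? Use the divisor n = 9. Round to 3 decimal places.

-27.088

Mean z̄ = (9 − 13 + 0 + 2 − 15 + 5 + 2 + 5 − 5)/9 = -1.1111
Σ_{t=1}^{8}(z_t−z̄)(z_{t+1}−z̄) = -243.7901
γ_1 = -243.7901 / 9 = -27.088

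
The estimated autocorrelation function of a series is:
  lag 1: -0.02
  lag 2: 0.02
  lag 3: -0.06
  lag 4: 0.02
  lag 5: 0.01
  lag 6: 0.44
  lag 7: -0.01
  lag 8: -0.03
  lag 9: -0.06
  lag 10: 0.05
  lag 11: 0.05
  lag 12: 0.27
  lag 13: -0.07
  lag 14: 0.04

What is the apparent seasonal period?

6

The largest autocorrelation is r_6 = 0.44, with a weaker echo at lag 12 (0.27); the remaining lags stay at or below 0.05.
The dominant spike at lag 6 indicates a seasonal period of 6.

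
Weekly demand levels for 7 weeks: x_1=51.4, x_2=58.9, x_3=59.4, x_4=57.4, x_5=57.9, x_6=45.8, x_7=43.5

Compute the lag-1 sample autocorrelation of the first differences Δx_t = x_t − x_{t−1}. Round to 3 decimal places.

0.023

First differences Δx: 7.5, 0.5, -2.0, 0.5, -12.1, -2.3
Mean of differences = -1.3167
Numerator Σ(Δx_t−Δx̄)(Δx_{t+1}−Δx̄) = 4.5481
Denominator Σ(Δx_t−Δx̄)² = 202.0483
r_1(Δx) = 4.5481 / 202.0483 = 0.023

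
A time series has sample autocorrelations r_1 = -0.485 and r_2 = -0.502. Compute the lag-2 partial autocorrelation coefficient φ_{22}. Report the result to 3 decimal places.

-0.964

φ_{22} = (r_2 − r_1²) / (1 − r_1²)
r_1² = (-0.485)² = 0.235225
Numerator = -0.502 − 0.2352 = -0.7372; denominator = 1 − 0.2352 = 0.7648
φ_{22} = -0.7372 / 0.7648 = -0.964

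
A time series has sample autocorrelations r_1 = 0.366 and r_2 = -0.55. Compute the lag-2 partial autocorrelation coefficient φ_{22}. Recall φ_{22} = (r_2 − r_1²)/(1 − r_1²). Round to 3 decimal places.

φ_{22} = (r_2 − r_1²) / (1 − r_1²)
r_1² = (0.366)² = 0.133956
Numerator = -0.55 − 0.1340 = -0.6840; denominator = 1 − 0.1340 = 0.8660
φ_{22} = -0.6840 / 0.8660 = -0.790

-0.790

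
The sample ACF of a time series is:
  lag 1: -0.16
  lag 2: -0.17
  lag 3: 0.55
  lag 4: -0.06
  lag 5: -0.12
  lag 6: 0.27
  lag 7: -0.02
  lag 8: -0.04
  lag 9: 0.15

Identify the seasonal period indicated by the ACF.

3

The largest autocorrelation is r_3 = 0.55, with weaker echoes at lags 6 (0.27) and 9 (0.15); the remaining lags stay at or below -0.02.
The dominant spike at lag 3 indicates a seasonal period of 3.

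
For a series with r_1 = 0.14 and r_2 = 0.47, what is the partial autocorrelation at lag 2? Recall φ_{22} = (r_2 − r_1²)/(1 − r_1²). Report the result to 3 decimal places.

0.459

φ_{22} = (r_2 − r_1²) / (1 − r_1²)
r_1² = (0.14)² = 0.0196
Numerator = 0.47 − 0.0196 = 0.4504; denominator = 1 − 0.0196 = 0.9804
φ_{22} = 0.4504 / 0.9804 = 0.459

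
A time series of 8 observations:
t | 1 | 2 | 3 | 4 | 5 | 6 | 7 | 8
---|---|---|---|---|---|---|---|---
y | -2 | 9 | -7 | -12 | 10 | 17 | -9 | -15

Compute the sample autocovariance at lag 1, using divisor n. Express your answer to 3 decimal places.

5.342

Mean ȳ = (-2 + 9 − 7 − 12 + 10 + 17 − 9 − 15)/8 = -1.1250
Σ_{t=1}^{7}(y_t−ȳ)(y_{t+1}−ȳ) = 42.7344
γ_1 = 42.7344 / 8 = 5.342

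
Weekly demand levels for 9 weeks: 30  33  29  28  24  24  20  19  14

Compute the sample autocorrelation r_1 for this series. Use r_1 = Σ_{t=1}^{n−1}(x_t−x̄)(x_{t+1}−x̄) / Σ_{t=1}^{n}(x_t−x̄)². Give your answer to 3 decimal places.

0.620

Mean x̄ = (30 + 33 + 29 + 28 + 24 + 24 + 20 + 19 + 14)/9 = 24.5556
Numerator Σ_{t=1}^{8}(x_t−x̄)(x_{t+1}−x̄) = 183.6914
Denominator Σ(x_t−x̄)² = 296.2222
r_1 = 183.6914 / 296.2222 = 0.620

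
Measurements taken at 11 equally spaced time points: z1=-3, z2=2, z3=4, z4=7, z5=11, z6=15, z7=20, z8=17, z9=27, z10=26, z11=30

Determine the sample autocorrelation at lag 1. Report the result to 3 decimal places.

Mean z̄ = (-3 + 2 + 4 + 7 + 11 + 15 + 20 + 17 + 27 + 26 + 30)/11 = 14.1818
Numerator Σ_{t=1}^{10}(z_t−z̄)(z_{t+1}−z̄) = 822.4215
Denominator Σ(z_t−z̄)² = 1205.6364
r_1 = 822.4215 / 1205.6364 = 0.682

0.682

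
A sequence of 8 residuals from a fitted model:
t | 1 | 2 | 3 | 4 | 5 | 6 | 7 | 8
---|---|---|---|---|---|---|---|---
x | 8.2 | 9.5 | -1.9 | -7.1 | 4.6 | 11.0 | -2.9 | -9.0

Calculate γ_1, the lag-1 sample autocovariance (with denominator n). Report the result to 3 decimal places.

Mean x̄ = (8.2 + 9.5 − 1.9 − 7.1 + 4.6 + 11.0 − 2.9 − 9.0)/8 = 1.5500
Σ_{t=1}^{7}(x_t−x̄)(x_{t+1}−x̄) = 62.6175
γ_1 = 62.6175 / 8 = 7.827

7.827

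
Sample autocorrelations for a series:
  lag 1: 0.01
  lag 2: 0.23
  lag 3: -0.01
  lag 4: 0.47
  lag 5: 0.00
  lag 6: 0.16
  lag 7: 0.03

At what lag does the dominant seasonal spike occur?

The largest autocorrelation is r_4 = 0.47; the remaining lags stay at or below 0.23.
The dominant spike at lag 4 indicates a seasonal period of 4.

4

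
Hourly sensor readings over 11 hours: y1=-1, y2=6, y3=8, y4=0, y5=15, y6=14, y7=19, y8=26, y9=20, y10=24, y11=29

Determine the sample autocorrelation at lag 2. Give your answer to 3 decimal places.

0.418

Mean ȳ = (-1 + 6 + 8 + 0 + 15 + 14 + 19 + 26 + 20 + 24 + 29)/11 = 14.5455
Numerator Σ_{t=1}^{9}(y_t−ȳ)(y_{t+2}−ȳ) = 438.2231
Denominator Σ(y_t−ȳ)² = 1048.7273
r_2 = 438.2231 / 1048.7273 = 0.418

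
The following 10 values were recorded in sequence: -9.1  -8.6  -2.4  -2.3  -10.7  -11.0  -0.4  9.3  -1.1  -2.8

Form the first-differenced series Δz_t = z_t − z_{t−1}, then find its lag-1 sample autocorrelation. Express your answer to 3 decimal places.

First differences Δz: 0.5, 6.2, 0.1, -8.4, -0.3, 10.6, 9.7, -10.4, -1.7
Mean of differences = 0.7000
Numerator Σ(Δz_t−Δz̄)(Δz_{t+1}−Δz̄) = 16.1000
Denominator Σ(Δz_t−Δz̄)² = 422.4400
r_1(Δz) = 16.1000 / 422.4400 = 0.038

0.038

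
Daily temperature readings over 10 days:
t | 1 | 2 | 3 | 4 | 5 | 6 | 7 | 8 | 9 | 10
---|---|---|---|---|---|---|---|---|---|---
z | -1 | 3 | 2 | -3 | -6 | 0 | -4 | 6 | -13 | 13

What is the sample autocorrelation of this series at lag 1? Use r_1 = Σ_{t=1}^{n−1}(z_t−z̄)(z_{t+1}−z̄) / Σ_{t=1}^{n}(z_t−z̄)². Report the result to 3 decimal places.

-0.582

Mean z̄ = (-1 + 3 + 2 − 3 − 6 + 0 − 4 + 6 − 13 + 13)/10 = -0.3000
Numerator Σ_{t=1}^{9}(z_t−z̄)(z_{t+1}−z̄) = -260.5900
Denominator Σ(z_t−z̄)² = 448.1000
r_1 = -260.5900 / 448.1000 = -0.582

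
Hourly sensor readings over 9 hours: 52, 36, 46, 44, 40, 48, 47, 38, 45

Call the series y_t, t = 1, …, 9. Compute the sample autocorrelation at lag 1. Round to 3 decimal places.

-0.514

Mean ȳ = (52 + 36 + 46 + 44 + 40 + 48 + 47 + 38 + 45)/9 = 44.0000
Numerator Σ_{t=1}^{8}(y_t−ȳ)(y_{t+1}−ȳ) = -108.0000
Denominator Σ(y_t−ȳ)² = 210.0000
r_1 = -108.0000 / 210.0000 = -0.514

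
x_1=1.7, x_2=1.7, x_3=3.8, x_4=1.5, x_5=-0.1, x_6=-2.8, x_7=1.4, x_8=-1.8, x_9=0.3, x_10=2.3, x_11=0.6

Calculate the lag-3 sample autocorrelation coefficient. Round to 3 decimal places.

-0.148

Mean x̄ = (1.7 + 1.7 + 3.8 + 1.5 − 0.1 − 2.8 + 1.4 − 1.8 + 0.3 + 2.3 + 0.6)/11 = 0.7818
Numerator Σ_{t=1}^{8}(x_t−x̄)(x_{t+3}−x̄) = -5.1064
Denominator Σ(x_t−x̄)² = 34.5364
r_3 = -5.1064 / 34.5364 = -0.148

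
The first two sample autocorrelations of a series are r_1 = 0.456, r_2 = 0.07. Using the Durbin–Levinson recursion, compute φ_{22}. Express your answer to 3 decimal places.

φ_{22} = (r_2 − r_1²) / (1 − r_1²)
r_1² = (0.456)² = 0.207936
Numerator = 0.07 − 0.2079 = -0.1379; denominator = 1 − 0.2079 = 0.7921
φ_{22} = -0.1379 / 0.7921 = -0.174

-0.174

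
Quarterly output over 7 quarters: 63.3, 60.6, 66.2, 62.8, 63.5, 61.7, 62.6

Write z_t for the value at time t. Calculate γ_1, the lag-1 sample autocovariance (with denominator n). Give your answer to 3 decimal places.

Mean z̄ = (63.3 + 60.6 + 66.2 + 62.8 + 63.5 + 61.7 + 62.6)/7 = 62.9571
Deviations: 0.3429, -2.3571, 3.2429, -0.1571, 0.5429, -1.2571, -0.3571
Σ_{t=1}^{6}(z_t−z̄)(z_{t+1}−z̄) = -9.2804
γ_1 = -9.2804 / 7 = -1.326

-1.326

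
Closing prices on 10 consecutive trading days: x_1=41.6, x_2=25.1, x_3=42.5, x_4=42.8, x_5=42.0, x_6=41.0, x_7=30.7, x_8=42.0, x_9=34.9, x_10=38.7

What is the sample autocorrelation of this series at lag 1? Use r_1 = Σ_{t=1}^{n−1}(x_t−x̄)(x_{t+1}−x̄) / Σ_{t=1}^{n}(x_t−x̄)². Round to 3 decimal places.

Mean x̄ = (41.6 + 25.1 + 42.5 + 42.8 + 42.0 + 41.0 + 30.7 + 42.0 + 34.9 + 38.7)/10 = 38.1300
Numerator Σ_{t=1}^{9}(x_t−x̄)(x_{t+1}−x̄) = -116.9869
Denominator Σ(x_t−x̄)² = 326.8810
r_1 = -116.9869 / 326.8810 = -0.358

-0.358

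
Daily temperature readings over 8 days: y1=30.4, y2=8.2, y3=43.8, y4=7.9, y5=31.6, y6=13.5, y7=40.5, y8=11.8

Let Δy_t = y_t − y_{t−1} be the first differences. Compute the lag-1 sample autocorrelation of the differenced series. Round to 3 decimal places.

First differences Δy: -22.2, 35.6, -35.9, 23.7, -18.1, 27.0, -28.7
Mean of differences = -2.6571
Numerator Σ(Δy_t−Δȳ)(Δy_{t+1}−Δȳ) = -4532.9947
Denominator Σ(Δy_t−Δȳ)² = 5441.5771
r_1(Δy) = -4532.9947 / 5441.5771 = -0.833

-0.833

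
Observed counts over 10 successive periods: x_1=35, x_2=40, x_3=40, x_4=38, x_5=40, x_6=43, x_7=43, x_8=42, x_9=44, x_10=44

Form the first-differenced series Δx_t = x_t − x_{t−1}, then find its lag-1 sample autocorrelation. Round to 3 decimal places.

First differences Δx: 5, 0, -2, 2, 3, 0, -1, 2, 0
Mean of differences = 1.0000
Numerator Σ(Δx_t−Δx̄)(Δx_{t+1}−Δx̄) = -5.0000
Denominator Σ(Δx_t−Δx̄)² = 38.0000
r_1(Δx) = -5.0000 / 38.0000 = -0.132

-0.132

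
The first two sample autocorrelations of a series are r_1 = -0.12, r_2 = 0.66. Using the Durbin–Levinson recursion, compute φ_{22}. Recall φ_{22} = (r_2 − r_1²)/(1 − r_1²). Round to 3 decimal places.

0.655

φ_{22} = (r_2 − r_1²) / (1 − r_1²)
r_1² = (-0.12)² = 0.0144
Numerator = 0.66 − 0.0144 = 0.6456; denominator = 1 − 0.0144 = 0.9856
φ_{22} = 0.6456 / 0.9856 = 0.655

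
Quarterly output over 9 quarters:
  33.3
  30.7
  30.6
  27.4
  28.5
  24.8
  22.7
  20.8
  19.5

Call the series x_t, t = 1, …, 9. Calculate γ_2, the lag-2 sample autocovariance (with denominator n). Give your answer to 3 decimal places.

Mean x̄ = (33.3 + 30.7 + 30.6 + 27.4 + 28.5 + 24.8 + 22.7 + 20.8 + 19.5)/9 = 26.4778
Σ_{t=1}^{7}(x_t−x̄)(x_{t+2}−x̄) = 67.0523
γ_2 = 67.0523 / 9 = 7.450

7.450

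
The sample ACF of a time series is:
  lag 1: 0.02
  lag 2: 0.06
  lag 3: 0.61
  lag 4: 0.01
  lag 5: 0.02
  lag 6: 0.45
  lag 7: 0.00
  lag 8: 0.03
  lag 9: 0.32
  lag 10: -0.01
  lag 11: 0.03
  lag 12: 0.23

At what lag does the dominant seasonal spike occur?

3

The largest autocorrelation is r_3 = 0.61, with weaker echoes at lags 6 (0.45), 9 (0.32) and 12 (0.23); the remaining lags stay at or below 0.06.
The dominant spike at lag 3 indicates a seasonal period of 3.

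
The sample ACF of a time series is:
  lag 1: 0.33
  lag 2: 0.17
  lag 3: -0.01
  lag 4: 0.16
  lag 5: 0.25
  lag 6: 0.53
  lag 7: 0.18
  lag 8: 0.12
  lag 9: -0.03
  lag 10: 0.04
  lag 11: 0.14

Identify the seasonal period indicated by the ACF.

6

The largest autocorrelation is r_6 = 0.53; the remaining lags stay at or below 0.33. The elevated value at lag 1 (0.33), dropping to 0.17 at lag 2, reflects decaying short-term dependence rather than seasonality.
The dominant spike at lag 6 indicates a seasonal period of 6.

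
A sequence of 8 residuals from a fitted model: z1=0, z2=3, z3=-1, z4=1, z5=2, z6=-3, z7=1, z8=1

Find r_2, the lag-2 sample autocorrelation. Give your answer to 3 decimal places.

Mean z̄ = (0 + 3 − 1 + 1 + 2 − 3 + 1 + 1)/8 = 0.5000
Σ(z_t−z̄)(z_{t+2}−z̄) = (0.7500) + (1.2500) + (-2.2500) + (-1.7500) + (0.7500) + (-1.7500) = -3.0000
Denominator Σ(z_t−z̄)² = 24.0000
r_2 = -3.0000 / 24.0000 = -0.125

-0.125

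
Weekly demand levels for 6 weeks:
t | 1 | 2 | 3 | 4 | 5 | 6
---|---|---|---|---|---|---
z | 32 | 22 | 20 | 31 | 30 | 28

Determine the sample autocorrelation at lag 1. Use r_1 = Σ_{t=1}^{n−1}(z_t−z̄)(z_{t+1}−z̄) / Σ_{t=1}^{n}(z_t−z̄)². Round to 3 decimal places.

-0.018

Mean z̄ = (32 + 22 + 20 + 31 + 30 + 28)/6 = 27.1667
Deviations from mean: 4.8333, -5.1667, -7.1667, 3.8333, 2.8333, 0.8333
Σ(z_t−z̄)(z_{t+1}−z̄) = (-24.9722) + (37.0278) + (-27.4722) + (10.8611) + (2.3611) = -2.1944
Denominator Σ(z_t−z̄)² = 124.8333
r_1 = -2.1944 / 124.8333 = -0.018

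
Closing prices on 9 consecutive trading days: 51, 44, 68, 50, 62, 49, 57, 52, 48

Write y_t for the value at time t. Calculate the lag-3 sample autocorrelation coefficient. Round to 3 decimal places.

-0.301

Mean ȳ = (51 + 44 + 68 + 50 + 62 + 49 + 57 + 52 + 48)/9 = 53.4444
Σ(y_t−ȳ)(y_{t+3}−ȳ) = (8.4198) + (-80.8025) + (-64.6914) + (-12.2469) + (-12.3580) + (24.1975) = -137.4815
Denominator Σ(y_t−ȳ)² = 456.2222
r_3 = -137.4815 / 456.2222 = -0.301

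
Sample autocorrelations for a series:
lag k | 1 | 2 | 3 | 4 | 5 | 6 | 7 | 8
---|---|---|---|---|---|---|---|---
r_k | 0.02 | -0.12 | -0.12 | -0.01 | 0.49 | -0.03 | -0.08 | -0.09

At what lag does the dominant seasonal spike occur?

The largest autocorrelation is r_5 = 0.49; the remaining lags stay at or below 0.02.
The dominant spike at lag 5 indicates a seasonal period of 5.

5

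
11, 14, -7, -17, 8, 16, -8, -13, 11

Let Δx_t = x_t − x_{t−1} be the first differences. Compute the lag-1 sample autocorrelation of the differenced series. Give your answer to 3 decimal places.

First differences Δx: 3, -21, -10, 25, 8, -24, -5, 24
Mean of differences = 0.0000
Numerator Σ(Δx_t−Δx̄)(Δx_{t+1}−Δx̄) = -95.0000
Denominator Σ(Δx_t−Δx̄)² = 2416.0000
r_1(Δx) = -95.0000 / 2416.0000 = -0.039

-0.039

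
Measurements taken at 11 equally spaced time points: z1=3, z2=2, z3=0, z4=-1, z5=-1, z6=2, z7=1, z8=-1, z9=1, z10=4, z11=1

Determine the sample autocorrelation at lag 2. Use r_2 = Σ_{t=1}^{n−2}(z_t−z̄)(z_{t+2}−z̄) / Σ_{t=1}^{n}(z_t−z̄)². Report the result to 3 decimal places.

-0.429

Mean z̄ = (3 + 2 + 0 − 1 − 1 + 2 + 1 − 1 + 1 + 4 + 1)/11 = 1.0000
Numerator Σ_{t=1}^{9}(z_t−z̄)(z_{t+2}−z̄) = -12.0000
Denominator Σ(z_t−z̄)² = 28.0000
r_2 = -12.0000 / 28.0000 = -0.429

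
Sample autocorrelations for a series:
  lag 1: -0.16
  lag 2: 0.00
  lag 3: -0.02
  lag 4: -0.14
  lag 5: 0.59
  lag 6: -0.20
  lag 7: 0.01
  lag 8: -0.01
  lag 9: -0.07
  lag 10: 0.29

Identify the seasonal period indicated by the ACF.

5

The largest autocorrelation is r_5 = 0.59, with a weaker echo at lag 10 (0.29); the remaining lags stay at or below 0.01.
The dominant spike at lag 5 indicates a seasonal period of 5.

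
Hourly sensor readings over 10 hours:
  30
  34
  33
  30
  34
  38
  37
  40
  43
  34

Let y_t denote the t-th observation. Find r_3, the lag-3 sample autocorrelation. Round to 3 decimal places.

0.171

Mean ȳ = (30 + 34 + 33 + 30 + 34 + 38 + 37 + 40 + 43 + 34)/10 = 35.3000
Σ(y_t−ȳ)(y_{t+3}−ȳ) = (28.0900) + (1.6900) + (-6.2100) + (-9.0100) + (-6.1100) + (20.7900) + (-2.2100) = 27.0300
Denominator Σ(y_t−ȳ)² = 158.1000
r_3 = 27.0300 / 158.1000 = 0.171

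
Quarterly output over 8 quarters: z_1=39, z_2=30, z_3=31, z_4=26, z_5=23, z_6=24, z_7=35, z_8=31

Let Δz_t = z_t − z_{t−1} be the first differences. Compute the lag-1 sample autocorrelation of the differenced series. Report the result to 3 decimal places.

-0.125

First differences Δz: -9, 1, -5, -3, 1, 11, -4
Mean of differences = -1.1429
Numerator Σ(Δz_t−Δz̄)(Δz_{t+1}−Δz̄) = -30.5918
Denominator Σ(Δz_t−Δz̄)² = 244.8571
r_1(Δz) = -30.5918 / 244.8571 = -0.125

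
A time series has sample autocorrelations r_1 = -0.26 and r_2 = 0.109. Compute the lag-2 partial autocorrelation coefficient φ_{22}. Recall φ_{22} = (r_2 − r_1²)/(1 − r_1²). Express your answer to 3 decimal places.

0.044

φ_{22} = (r_2 − r_1²) / (1 − r_1²)
r_1² = (-0.26)² = 0.0676
Numerator = 0.109 − 0.0676 = 0.0414; denominator = 1 − 0.0676 = 0.9324
φ_{22} = 0.0414 / 0.9324 = 0.044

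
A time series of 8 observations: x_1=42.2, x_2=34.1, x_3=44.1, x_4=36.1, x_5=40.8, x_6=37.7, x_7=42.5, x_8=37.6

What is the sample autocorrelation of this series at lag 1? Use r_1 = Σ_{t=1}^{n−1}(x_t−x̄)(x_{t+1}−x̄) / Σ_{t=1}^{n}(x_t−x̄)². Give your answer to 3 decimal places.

Mean x̄ = (42.2 + 34.1 + 44.1 + 36.1 + 40.8 + 37.7 + 42.5 + 37.6)/8 = 39.3875
Deviations from mean: 2.8125, -5.2875, 4.7125, -3.2875, 1.4125, -1.6875, 3.1125, -1.7875
Σ(x_t−x̄)(x_{t+1}−x̄) = (-14.8711) + (-24.9173) + (-15.4923) + (-4.6436) + (-2.3836) + (-5.2523) + (-5.5636) = -73.1239
Denominator Σ(x_t−x̄)² = 86.6088
r_1 = -73.1239 / 86.6088 = -0.844

-0.844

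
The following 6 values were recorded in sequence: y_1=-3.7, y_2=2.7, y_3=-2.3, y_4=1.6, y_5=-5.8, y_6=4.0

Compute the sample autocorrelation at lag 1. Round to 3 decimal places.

Mean ȳ = (-3.7 + 2.7 − 2.3 + 1.6 − 5.8 + 4.0)/6 = -0.5833
Deviations from mean: -3.1167, 3.2833, -1.7167, 2.1833, -5.2167, 4.5833
Numerator Σ_{t=1}^{5}(y_t−ȳ)(y_{t+1}−ȳ) = -54.9169
Denominator Σ(y_t−ȳ)² = 76.4283
r_1 = -54.9169 / 76.4283 = -0.719

-0.719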